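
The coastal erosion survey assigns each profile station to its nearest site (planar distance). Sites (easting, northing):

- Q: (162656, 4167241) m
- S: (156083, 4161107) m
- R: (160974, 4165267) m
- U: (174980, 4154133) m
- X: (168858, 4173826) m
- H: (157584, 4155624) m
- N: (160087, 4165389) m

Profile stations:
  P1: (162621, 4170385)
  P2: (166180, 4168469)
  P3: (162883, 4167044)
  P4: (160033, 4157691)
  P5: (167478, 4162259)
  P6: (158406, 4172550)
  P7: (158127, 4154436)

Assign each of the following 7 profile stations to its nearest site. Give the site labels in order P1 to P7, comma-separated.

P1 → Q (d²=9885961.00)
P2 → Q (d²=13926560.00)
P3 → Q (d²=90338.00)
P4 → H (d²=10270090.00)
P5 → Q (d²=48072008.00)
P6 → Q (d²=46247981.00)
P7 → H (d²=1706193.00)

Q, Q, Q, H, Q, Q, H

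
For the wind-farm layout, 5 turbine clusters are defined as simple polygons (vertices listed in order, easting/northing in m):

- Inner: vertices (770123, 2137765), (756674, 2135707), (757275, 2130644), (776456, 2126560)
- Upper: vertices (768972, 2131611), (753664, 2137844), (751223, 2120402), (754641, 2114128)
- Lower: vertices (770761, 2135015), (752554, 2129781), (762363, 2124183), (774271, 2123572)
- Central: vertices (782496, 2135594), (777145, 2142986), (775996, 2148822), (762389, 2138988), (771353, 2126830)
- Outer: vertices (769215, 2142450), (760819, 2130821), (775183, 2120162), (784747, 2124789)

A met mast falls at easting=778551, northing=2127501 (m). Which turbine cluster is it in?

Outer

Cast a ray rightward from (778551, 2127501). For each polygon, the edges (by vertex number in listed order) whose endpoints lie on opposite sides of northing = 2127501, where each meets that height, and whether that is right or left of the point:
Inner: 3–4 at easting≈772036.5 (left), 4–1 at easting≈775924.2 (left) → 0 crossings.
Upper: 2–3 at easting≈752216.5 (left), 4–1 at easting≈765603.0 (left) → 0 crossings.
Lower: 2–3 at easting≈756549.1 (left), 4–1 at easting≈773065.8 (left) → 0 crossings.
Central: 4–5 at easting≈770858.3 (left), 5–1 at easting≈772206.1 (left) → 0 crossings.
Outer: 2–3 at easting≈765293.0 (left), 4–1 at easting≈782361.9 (right) → 1 crossing.
Only Outer has an odd count, so the point is inside Outer.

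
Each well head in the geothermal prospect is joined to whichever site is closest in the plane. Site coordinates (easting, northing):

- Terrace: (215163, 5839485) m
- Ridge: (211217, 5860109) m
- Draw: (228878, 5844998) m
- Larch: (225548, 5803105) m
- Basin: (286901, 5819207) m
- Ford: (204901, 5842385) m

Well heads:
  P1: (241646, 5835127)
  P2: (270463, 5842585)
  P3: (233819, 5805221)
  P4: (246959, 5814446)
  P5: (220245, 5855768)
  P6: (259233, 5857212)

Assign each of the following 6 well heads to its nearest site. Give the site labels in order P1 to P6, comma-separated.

Draw, Basin, Larch, Larch, Ridge, Draw

P1 → Draw (d²=260458465.00)
P2 → Basin (d²=816738728.00)
P3 → Larch (d²=72886897.00)
P4 → Larch (d²=587049202.00)
P5 → Ridge (d²=100349065.00)
P6 → Draw (d²=1070607821.00)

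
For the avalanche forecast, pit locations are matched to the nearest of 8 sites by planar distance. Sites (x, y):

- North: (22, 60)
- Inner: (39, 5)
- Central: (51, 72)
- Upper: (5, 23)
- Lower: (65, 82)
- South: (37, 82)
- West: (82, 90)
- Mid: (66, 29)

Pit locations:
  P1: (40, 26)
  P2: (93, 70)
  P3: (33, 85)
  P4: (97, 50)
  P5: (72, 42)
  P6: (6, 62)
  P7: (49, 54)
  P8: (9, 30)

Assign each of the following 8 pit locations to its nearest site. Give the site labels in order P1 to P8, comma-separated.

Inner, West, South, Mid, Mid, North, Central, Upper

P1 → Inner (d²=442.00)
P2 → West (d²=521.00)
P3 → South (d²=25.00)
P4 → Mid (d²=1402.00)
P5 → Mid (d²=205.00)
P6 → North (d²=260.00)
P7 → Central (d²=328.00)
P8 → Upper (d²=65.00)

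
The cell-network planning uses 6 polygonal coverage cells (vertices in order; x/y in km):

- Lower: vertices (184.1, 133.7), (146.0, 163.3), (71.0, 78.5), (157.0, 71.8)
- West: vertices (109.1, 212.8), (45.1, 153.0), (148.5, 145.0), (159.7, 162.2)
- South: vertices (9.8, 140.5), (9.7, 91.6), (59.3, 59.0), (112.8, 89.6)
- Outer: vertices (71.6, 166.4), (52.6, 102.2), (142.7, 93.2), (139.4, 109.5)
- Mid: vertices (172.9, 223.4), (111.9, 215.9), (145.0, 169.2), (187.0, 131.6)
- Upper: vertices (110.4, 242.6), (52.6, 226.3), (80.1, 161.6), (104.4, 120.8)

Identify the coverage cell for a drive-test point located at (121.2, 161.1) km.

Cast a ray rightward from (121.2, 161.1). For each polygon, the edges (by vertex number in listed order) whose endpoints lie on opposite sides of y = 161.1, where each meets that height, and whether that is right or left of the point:
Lower: 1–2 at x≈148.83 (right), 2–3 at x≈144.05 (right) → 2 crossings.
West: 1–2 at x≈53.77 (left), 3–4 at x≈158.98 (right) → 1 crossing.
South: no edge straddles that height → 0 crossings.
Outer: 1–2 at x≈70.03 (left), 4–1 at x≈77.92 (left) → 0 crossings.
Mid: 3–4 at x≈154.05 (right), 4–1 at x≈182.47 (right) → 2 crossings.
Upper: 3–4 at x≈80.40 (left), 4–1 at x≈106.39 (left) → 0 crossings.
Only West has an odd count, so the point is inside West.

West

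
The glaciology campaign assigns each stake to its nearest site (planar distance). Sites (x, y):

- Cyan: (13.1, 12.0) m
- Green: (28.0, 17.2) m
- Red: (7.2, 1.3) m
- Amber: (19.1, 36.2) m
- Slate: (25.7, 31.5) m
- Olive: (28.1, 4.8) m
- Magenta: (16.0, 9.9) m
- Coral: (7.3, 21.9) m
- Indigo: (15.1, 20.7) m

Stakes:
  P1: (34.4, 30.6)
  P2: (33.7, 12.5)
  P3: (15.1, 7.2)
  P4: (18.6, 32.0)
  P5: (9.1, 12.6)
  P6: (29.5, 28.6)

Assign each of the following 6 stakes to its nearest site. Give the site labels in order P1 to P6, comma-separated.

Slate, Green, Magenta, Amber, Cyan, Slate

P1 → Slate (d²=76.50)
P2 → Green (d²=54.58)
P3 → Magenta (d²=8.10)
P4 → Amber (d²=17.89)
P5 → Cyan (d²=16.36)
P6 → Slate (d²=22.85)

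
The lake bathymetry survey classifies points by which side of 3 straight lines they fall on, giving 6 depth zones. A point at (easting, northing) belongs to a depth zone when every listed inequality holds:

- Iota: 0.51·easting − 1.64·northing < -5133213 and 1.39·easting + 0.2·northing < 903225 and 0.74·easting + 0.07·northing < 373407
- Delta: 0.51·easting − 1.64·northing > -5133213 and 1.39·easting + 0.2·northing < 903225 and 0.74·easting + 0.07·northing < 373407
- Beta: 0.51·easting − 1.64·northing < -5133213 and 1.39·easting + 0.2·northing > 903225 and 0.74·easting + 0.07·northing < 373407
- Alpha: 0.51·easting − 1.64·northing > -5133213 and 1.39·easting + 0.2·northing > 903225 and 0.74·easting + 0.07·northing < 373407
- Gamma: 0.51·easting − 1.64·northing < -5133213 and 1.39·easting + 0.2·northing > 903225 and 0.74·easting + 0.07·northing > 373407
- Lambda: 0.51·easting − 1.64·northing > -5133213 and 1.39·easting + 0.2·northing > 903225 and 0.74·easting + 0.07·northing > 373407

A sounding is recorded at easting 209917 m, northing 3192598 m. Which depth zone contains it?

0.51·209917 − 1.64·3192598 = -5128803.050, which is > -5133213
1.39·209917 + 0.2·3192598 = 930304.230, which is > 903225
0.74·209917 + 0.07·3192598 = 378820.440, which is > 373407
This sign pattern matches Lambda.

Lambda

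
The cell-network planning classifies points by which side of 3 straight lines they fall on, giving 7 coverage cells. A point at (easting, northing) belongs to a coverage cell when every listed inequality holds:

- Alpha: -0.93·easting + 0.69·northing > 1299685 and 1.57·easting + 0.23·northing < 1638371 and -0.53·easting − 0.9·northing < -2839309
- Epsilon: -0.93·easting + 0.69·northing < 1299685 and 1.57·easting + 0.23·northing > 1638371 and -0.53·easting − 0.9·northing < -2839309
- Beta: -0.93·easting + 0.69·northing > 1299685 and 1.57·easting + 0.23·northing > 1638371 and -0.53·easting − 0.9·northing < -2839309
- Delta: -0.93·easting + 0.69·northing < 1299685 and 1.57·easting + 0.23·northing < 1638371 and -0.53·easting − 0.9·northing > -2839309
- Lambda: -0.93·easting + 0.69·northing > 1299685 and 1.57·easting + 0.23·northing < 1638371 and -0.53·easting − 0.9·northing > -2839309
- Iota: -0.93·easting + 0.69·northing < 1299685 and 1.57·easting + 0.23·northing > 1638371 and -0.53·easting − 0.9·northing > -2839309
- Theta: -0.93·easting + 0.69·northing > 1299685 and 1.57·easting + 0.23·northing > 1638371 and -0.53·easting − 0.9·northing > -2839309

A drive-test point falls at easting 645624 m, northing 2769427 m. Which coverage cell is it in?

-0.93·645624 + 0.69·2769427 = 1310474.310, which is > 1299685
1.57·645624 + 0.23·2769427 = 1650597.890, which is > 1638371
-0.53·645624 − 0.9·2769427 = -2834665.020, which is > -2839309
This sign pattern matches Theta.

Theta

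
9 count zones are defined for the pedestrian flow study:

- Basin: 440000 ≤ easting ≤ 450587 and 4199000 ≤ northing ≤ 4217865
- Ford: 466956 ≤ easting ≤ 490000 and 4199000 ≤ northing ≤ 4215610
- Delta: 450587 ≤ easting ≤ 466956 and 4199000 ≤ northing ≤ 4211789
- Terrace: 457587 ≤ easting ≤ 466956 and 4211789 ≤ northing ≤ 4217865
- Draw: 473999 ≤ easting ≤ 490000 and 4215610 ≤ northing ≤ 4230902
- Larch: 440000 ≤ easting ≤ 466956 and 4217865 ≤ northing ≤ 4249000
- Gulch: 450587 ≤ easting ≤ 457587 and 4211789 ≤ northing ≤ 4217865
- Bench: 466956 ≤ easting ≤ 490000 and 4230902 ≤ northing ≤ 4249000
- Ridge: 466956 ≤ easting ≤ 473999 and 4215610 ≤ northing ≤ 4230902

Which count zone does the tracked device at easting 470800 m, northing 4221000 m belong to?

The point has easting = 470800 and northing = 4221000.
Only Ridge satisfies 466956 ≤ easting ≤ 473999 and 4215610 ≤ northing ≤ 4230902.

Ridge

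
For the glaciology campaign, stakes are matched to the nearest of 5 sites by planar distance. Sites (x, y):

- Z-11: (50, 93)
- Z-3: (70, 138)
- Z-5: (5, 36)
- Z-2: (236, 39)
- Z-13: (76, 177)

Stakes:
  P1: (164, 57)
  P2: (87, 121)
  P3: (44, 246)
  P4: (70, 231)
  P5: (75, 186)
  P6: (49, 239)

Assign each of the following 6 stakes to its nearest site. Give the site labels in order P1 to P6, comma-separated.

P1 → Z-2 (d²=5508.00)
P2 → Z-3 (d²=578.00)
P3 → Z-13 (d²=5785.00)
P4 → Z-13 (d²=2952.00)
P5 → Z-13 (d²=82.00)
P6 → Z-13 (d²=4573.00)

Z-2, Z-3, Z-13, Z-13, Z-13, Z-13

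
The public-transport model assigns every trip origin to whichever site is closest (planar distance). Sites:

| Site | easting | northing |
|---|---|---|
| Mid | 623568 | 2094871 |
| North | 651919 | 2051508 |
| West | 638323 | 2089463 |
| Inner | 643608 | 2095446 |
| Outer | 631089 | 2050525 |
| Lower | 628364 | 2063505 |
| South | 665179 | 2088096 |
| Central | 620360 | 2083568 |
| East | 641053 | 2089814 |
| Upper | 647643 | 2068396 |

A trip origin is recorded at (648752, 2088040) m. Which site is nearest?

Squared distances to each site:
Mid: 680896417.000; North: 1344616913.000; West: 110788970.000; Inner: 81309572.000; Outer: 1719356794.000; Lower: 1017636769.000; South: 269849465.000; Central: 826104448.000; East: 62421677.000; Upper: 387116617.000.
Minimum at East.

East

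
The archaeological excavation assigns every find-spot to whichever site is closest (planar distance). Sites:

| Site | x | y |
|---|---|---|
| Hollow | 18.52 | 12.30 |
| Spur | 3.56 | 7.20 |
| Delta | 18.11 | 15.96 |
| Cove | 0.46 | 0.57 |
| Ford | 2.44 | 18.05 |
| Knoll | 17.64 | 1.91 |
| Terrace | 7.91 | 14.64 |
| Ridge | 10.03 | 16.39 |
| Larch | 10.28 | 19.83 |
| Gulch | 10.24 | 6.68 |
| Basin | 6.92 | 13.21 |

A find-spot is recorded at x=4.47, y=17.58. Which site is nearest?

Squared distances to each site:
Hollow: 225.281; Spur: 108.572; Delta: 188.674; Cove: 305.420; Ford: 4.342; Knoll: 418.998; Terrace: 20.477; Ridge: 32.330; Larch: 38.819; Gulch: 152.103; Basin: 25.099.
Minimum at Ford.

Ford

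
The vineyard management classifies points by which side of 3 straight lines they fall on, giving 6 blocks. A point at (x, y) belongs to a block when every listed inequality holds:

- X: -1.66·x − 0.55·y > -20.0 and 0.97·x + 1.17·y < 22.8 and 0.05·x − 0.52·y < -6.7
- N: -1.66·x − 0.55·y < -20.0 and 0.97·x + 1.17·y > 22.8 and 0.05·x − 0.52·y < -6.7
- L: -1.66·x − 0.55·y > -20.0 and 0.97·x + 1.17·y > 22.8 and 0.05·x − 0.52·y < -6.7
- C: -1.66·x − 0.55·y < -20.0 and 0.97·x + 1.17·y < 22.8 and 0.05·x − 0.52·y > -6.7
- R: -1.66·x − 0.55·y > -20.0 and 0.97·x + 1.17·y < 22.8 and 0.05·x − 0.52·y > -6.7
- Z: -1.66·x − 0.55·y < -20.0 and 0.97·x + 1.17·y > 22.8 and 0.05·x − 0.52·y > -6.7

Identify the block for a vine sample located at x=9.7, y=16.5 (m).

N

-1.66·9.7 − 0.55·16.5 = -25.177, which is < -20.0
0.97·9.7 + 1.17·16.5 = 28.714, which is > 22.8
0.05·9.7 − 0.52·16.5 = -8.095, which is < -6.7
This sign pattern matches N.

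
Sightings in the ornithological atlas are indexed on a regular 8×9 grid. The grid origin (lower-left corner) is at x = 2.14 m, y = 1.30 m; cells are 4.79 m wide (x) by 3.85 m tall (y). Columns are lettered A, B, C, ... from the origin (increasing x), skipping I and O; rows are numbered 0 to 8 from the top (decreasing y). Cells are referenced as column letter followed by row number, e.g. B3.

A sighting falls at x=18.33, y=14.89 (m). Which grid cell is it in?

Column index: ⌊(18.33 − 2.14) / 4.79⌋ = ⌊3.380⌋ = 3 → column D
Row offset from origin: ⌊(14.89 − 1.30) / 3.85⌋ = ⌊3.530⌋ = 3 → row 5 (counted from top)

D5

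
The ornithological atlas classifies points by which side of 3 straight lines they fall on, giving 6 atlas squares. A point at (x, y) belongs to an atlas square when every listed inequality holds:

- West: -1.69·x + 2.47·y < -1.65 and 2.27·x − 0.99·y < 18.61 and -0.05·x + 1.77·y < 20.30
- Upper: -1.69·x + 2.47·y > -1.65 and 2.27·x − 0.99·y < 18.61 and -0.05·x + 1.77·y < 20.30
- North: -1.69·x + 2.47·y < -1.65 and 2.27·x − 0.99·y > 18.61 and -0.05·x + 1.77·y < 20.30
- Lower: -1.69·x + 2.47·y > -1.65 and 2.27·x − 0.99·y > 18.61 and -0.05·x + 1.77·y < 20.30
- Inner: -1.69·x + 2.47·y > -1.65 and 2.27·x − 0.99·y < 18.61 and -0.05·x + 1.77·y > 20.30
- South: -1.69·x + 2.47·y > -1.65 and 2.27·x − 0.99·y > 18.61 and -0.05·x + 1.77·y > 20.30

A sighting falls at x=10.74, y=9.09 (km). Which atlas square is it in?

Upper

-1.69·10.74 + 2.47·9.09 = 4.302, which is > -1.65
2.27·10.74 − 0.99·9.09 = 15.381, which is < 18.61
-0.05·10.74 + 1.77·9.09 = 15.552, which is < 20.30
This sign pattern matches Upper.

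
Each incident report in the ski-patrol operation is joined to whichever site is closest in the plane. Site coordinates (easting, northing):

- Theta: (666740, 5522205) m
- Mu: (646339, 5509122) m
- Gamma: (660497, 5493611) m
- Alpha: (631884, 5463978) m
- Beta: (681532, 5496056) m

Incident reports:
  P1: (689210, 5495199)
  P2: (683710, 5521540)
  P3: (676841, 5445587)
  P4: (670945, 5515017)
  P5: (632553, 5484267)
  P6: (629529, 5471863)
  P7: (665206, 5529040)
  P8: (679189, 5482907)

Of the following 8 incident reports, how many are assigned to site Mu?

P1 → Beta
P2 → Theta
P3 → Alpha
P4 → Theta
P5 → Alpha
P6 → Alpha
P7 → Theta
P8 → Beta
0 of the 8 go to Mu.

0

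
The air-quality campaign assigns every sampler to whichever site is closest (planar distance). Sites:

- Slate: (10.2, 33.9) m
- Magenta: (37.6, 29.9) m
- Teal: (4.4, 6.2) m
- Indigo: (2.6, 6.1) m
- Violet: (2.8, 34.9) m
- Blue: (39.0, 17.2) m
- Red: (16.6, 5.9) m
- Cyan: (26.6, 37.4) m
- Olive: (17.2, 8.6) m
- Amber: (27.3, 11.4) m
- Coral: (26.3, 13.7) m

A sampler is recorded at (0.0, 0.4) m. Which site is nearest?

Squared distances to each site:
Slate: 1226.290; Magenta: 2284.010; Teal: 53.000; Indigo: 39.250; Violet: 1198.090; Blue: 1803.240; Red: 305.810; Cyan: 2076.560; Olive: 363.080; Amber: 866.290; Coral: 868.580.
Minimum at Indigo.

Indigo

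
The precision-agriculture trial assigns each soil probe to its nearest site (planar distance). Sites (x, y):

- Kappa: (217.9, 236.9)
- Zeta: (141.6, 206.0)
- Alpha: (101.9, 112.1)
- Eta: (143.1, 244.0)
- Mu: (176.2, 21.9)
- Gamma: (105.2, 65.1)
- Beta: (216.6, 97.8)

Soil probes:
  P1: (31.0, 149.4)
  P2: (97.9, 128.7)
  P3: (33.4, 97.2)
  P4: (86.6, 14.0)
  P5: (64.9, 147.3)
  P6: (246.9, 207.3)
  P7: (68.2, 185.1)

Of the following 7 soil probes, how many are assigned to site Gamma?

P1 → Alpha
P2 → Alpha
P3 → Alpha
P4 → Gamma
P5 → Alpha
P6 → Kappa
P7 → Zeta
1 of the 7 goes to Gamma.

1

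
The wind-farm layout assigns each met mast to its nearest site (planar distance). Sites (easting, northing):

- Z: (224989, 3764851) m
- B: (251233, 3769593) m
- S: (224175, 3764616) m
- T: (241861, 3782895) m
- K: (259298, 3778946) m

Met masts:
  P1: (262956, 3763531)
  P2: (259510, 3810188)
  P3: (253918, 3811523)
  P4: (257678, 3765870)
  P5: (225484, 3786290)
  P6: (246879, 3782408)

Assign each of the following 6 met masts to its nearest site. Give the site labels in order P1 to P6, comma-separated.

P1 → B (d²=174176573.00)
P2 → K (d²=976107508.00)
P3 → T (d²=964933633.00)
P4 → B (d²=55398754.00)
P5 → T (d²=279732154.00)
P6 → T (d²=25417493.00)

B, K, T, B, T, T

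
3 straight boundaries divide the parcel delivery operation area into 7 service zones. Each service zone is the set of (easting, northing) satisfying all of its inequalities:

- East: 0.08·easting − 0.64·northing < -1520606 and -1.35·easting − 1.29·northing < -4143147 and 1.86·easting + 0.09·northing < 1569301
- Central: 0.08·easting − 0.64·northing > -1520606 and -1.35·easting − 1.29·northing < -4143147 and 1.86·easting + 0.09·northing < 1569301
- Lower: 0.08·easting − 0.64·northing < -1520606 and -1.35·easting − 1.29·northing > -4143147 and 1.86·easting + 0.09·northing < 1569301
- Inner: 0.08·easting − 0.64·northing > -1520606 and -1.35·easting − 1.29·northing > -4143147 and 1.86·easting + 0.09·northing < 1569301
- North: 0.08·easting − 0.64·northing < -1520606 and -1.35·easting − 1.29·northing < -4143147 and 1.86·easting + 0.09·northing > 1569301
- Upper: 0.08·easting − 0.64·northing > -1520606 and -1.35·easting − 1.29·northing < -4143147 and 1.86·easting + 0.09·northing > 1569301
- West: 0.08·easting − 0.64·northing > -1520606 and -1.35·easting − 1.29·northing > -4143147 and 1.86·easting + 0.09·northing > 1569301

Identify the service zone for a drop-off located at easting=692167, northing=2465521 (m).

Lower

0.08·692167 − 0.64·2465521 = -1522560.080, which is < -1520606
-1.35·692167 − 1.29·2465521 = -4114947.540, which is > -4143147
1.86·692167 + 0.09·2465521 = 1509327.510, which is < 1569301
This sign pattern matches Lower.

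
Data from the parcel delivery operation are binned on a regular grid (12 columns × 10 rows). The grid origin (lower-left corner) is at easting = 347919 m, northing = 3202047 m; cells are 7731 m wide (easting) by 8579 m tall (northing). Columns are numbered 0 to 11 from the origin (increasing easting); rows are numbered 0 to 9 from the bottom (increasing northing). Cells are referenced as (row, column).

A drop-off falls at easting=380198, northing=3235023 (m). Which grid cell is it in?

(3, 4)

Column index: ⌊(380198 − 347919) / 7731⌋ = ⌊4.175⌋ = 4
Row offset from origin: ⌊(3235023 − 3202047) / 8579⌋ = ⌊3.844⌋ = 3 → row 3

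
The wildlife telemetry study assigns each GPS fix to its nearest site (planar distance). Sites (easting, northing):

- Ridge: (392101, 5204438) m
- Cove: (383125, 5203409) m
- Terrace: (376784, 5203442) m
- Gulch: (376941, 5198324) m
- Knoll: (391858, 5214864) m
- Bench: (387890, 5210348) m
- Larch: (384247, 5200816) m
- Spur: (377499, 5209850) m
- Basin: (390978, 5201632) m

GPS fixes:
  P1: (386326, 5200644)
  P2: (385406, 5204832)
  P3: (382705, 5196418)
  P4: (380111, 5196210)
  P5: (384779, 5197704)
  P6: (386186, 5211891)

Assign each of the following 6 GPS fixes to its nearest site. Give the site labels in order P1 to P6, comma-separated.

Larch, Cove, Larch, Gulch, Larch, Bench

P1 → Larch (d²=4351825.00)
P2 → Cove (d²=7227890.00)
P3 → Larch (d²=21720168.00)
P4 → Gulch (d²=14517896.00)
P5 → Larch (d²=9967568.00)
P6 → Bench (d²=5284465.00)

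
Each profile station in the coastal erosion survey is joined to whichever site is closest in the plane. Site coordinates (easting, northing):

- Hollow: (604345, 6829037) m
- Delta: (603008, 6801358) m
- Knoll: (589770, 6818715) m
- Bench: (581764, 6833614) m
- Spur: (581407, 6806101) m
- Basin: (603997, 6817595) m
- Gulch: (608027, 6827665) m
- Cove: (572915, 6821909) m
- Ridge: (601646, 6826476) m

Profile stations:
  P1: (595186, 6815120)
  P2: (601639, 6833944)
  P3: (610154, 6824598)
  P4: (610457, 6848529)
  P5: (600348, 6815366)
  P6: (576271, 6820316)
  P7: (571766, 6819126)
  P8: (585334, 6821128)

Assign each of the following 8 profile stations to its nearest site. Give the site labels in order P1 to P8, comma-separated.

P1 → Knoll (d²=42257081.00)
P2 → Hollow (d²=31401085.00)
P3 → Gulch (d²=13930618.00)
P4 → Hollow (d²=417294608.00)
P5 → Basin (d²=18283642.00)
P6 → Cove (d²=13800385.00)
P7 → Cove (d²=9065290.00)
P8 → Knoll (d²=25500665.00)

Knoll, Hollow, Gulch, Hollow, Basin, Cove, Cove, Knoll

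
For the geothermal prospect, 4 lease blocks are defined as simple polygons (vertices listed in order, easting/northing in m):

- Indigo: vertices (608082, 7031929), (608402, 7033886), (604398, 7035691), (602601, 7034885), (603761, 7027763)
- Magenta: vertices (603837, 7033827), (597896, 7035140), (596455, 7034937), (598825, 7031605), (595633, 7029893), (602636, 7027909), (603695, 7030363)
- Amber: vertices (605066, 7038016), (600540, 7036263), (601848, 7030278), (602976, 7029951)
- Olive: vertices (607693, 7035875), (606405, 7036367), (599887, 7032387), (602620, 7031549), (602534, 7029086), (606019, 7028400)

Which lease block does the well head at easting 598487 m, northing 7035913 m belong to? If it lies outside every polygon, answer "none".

none

Cast a ray rightward from (598487, 7035913). For each polygon, the edges (by vertex number in listed order) whose endpoints lie on opposite sides of northing = 7035913, where each meets that height, and whether that is right or left of the point:
Indigo: no edge straddles that height → 0 crossings.
Magenta: no edge straddles that height → 0 crossings.
Amber: 2–3 at easting≈600616.5 (right), 4–1 at easting≈604521.0 (right) → 2 crossings.
Olive: 1–2 at easting≈607593.5 (right), 2–3 at easting≈605661.5 (right) → 2 crossings.
All counts are even, so the point lies outside every listed polygon.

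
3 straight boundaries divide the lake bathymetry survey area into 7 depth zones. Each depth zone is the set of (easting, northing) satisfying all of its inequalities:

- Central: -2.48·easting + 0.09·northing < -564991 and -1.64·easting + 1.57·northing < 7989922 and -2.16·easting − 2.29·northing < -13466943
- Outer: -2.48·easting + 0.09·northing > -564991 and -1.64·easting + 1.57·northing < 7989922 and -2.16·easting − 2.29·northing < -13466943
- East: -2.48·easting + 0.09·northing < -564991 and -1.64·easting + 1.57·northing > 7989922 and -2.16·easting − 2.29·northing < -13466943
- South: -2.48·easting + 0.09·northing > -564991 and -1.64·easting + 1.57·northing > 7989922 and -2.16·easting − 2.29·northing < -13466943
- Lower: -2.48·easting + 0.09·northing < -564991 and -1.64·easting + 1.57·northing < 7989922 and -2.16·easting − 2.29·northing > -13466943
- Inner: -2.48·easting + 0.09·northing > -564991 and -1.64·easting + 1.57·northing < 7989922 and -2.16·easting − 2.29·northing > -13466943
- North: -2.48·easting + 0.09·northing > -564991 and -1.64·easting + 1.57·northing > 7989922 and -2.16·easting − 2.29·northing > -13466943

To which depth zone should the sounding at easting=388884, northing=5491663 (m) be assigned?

-2.48·388884 + 0.09·5491663 = -470182.650, which is > -564991
-1.64·388884 + 1.57·5491663 = 7984141.150, which is < 7989922
-2.16·388884 − 2.29·5491663 = -13415897.710, which is > -13466943
This sign pattern matches Inner.

Inner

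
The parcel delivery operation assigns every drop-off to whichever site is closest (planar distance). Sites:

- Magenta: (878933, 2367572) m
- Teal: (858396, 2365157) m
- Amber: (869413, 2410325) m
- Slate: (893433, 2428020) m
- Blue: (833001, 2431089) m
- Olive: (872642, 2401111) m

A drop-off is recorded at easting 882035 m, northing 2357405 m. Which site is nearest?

Squared distances to each site:
Magenta: 112990293.000; Teal: 618895825.000; Amber: 2959841284.000; Slate: 5116392629.000; Blue: 7833665012.000; Olive: 1998442885.000.
Minimum at Magenta.

Magenta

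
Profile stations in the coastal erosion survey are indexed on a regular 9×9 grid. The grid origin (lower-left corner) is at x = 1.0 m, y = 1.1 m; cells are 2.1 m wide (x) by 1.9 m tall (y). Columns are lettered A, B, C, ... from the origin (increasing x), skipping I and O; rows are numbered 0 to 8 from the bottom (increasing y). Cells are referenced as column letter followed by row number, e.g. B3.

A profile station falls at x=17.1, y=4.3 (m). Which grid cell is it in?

H1

Column index: ⌊(17.1 − 1.0) / 2.1⌋ = ⌊7.667⌋ = 7 → column H
Row offset from origin: ⌊(4.3 − 1.1) / 1.9⌋ = ⌊1.684⌋ = 1 → row 1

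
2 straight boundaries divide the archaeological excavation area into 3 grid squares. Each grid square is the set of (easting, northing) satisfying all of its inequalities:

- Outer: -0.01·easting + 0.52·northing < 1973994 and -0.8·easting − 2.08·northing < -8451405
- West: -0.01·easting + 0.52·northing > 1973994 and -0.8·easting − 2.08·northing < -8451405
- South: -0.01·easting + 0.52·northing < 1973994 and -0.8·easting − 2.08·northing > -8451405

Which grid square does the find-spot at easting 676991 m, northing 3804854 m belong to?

-0.01·676991 + 0.52·3804854 = 1971754.170, which is < 1973994
-0.8·676991 − 2.08·3804854 = -8455689.120, which is < -8451405
This sign pattern matches Outer.

Outer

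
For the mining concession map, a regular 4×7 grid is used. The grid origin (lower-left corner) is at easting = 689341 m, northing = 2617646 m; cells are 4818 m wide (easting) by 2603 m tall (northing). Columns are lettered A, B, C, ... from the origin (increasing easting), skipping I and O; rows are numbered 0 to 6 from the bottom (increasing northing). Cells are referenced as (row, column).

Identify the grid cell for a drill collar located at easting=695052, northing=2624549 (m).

(2, B)

Column index: ⌊(695052 − 689341) / 4818⌋ = ⌊1.185⌋ = 1 → column B
Row offset from origin: ⌊(2624549 − 2617646) / 2603⌋ = ⌊2.652⌋ = 2 → row 2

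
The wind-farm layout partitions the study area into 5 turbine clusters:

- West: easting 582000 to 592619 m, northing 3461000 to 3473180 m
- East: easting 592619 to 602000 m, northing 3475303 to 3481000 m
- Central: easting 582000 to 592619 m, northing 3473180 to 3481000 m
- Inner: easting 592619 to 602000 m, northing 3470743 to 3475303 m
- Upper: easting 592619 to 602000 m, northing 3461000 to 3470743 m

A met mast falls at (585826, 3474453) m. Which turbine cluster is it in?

Central

The point has easting = 585826 and northing = 3474453.
Only Central satisfies 582000 ≤ easting ≤ 592619 and 3473180 ≤ northing ≤ 3481000.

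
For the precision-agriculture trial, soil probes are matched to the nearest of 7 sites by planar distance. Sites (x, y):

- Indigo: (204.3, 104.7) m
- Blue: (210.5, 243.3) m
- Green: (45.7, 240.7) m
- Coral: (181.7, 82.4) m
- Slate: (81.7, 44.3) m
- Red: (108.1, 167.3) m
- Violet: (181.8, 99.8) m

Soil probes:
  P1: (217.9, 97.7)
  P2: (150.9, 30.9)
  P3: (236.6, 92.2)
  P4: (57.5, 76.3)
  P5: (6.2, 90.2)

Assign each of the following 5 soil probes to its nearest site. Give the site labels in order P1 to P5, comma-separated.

Indigo, Coral, Indigo, Slate, Slate

P1 → Indigo (d²=233.96)
P2 → Coral (d²=3600.89)
P3 → Indigo (d²=1199.54)
P4 → Slate (d²=1609.64)
P5 → Slate (d²=7807.06)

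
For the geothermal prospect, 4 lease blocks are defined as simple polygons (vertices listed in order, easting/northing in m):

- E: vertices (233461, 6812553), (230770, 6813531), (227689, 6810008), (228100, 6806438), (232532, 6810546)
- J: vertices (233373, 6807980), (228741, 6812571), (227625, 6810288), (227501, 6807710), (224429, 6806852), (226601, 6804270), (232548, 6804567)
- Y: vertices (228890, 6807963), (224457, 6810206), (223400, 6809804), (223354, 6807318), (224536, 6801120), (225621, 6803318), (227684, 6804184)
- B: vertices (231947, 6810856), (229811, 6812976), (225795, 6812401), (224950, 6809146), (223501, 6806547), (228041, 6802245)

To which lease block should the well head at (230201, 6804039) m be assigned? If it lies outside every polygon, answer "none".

none

Cast a ray rightward from (230201, 6804039). For each polygon, the edges (by vertex number in listed order) whose endpoints lie on opposite sides of northing = 6804039, where each meets that height, and whether that is right or left of the point:
E: no edge straddles that height → 0 crossings.
J: no edge straddles that height → 0 crossings.
Y: 4–5 at easting≈223979.3 (left), 6–7 at easting≈227338.6 (left) → 0 crossings.
B: 5–6 at easting≈226147.8 (left), 6–1 at easting≈228854.8 (left) → 0 crossings.
All counts are even, so the point lies outside every listed polygon.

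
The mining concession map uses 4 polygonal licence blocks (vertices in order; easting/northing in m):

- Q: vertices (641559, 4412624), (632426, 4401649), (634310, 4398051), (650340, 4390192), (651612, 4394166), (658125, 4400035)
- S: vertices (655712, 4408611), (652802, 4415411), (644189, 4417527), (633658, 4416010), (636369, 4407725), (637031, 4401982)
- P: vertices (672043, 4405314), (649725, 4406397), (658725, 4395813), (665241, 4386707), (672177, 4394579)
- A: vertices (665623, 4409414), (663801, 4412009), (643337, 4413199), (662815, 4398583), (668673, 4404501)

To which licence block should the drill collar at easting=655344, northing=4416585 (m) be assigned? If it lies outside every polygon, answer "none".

Cast a ray rightward from (655344, 4416585). For each polygon, the edges (by vertex number in listed order) whose endpoints lie on opposite sides of northing = 4416585, where each meets that height, and whether that is right or left of the point:
Q: no edge straddles that height → 0 crossings.
S: 2–3 at easting≈648023.3 (left), 3–4 at easting≈637649.6 (left) → 0 crossings.
P: no edge straddles that height → 0 crossings.
A: no edge straddles that height → 0 crossings.
All counts are even, so the point lies outside every listed polygon.

none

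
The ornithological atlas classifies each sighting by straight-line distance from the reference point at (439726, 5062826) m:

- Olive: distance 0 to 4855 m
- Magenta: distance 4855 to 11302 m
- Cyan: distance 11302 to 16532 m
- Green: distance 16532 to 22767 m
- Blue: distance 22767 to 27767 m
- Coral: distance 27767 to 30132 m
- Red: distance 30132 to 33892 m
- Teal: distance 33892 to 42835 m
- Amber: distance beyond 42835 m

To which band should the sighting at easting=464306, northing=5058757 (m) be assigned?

Distance = √((464306−439726)² + (5058757−5062826)²) = √(604176400.000 + 16556761.000) = 24914.517 m.
22767 ≤ 24914.517 < 27767 → Blue.

Blue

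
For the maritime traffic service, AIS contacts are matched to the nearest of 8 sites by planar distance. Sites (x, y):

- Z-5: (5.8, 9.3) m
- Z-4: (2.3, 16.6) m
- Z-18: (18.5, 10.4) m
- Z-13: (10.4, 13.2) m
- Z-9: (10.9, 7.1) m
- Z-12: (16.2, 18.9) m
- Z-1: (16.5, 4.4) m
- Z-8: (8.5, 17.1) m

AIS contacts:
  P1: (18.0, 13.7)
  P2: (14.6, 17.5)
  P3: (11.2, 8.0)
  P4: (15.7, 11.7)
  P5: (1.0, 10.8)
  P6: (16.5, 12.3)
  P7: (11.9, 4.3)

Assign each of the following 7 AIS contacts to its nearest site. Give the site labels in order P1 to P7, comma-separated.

P1 → Z-18 (d²=11.14)
P2 → Z-12 (d²=4.52)
P3 → Z-9 (d²=0.90)
P4 → Z-18 (d²=9.53)
P5 → Z-5 (d²=25.29)
P6 → Z-18 (d²=7.61)
P7 → Z-9 (d²=8.84)

Z-18, Z-12, Z-9, Z-18, Z-5, Z-18, Z-9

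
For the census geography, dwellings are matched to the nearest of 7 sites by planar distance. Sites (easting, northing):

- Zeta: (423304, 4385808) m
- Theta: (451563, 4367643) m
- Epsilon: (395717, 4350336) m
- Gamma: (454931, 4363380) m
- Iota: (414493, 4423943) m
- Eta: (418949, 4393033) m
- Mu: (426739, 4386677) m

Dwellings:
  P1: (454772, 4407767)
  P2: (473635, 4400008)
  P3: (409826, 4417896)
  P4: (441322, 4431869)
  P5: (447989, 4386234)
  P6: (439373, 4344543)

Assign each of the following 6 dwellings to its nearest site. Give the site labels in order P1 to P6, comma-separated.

Mu, Theta, Iota, Iota, Theta, Gamma

P1 → Mu (d²=1230637189.00)
P2 → Theta (d²=1534666409.00)
P3 → Iota (d²=58347098.00)
P4 → Iota (d²=782616717.00)
P5 → Theta (d²=358398757.00)
P6 → Gamma (d²=596883933.00)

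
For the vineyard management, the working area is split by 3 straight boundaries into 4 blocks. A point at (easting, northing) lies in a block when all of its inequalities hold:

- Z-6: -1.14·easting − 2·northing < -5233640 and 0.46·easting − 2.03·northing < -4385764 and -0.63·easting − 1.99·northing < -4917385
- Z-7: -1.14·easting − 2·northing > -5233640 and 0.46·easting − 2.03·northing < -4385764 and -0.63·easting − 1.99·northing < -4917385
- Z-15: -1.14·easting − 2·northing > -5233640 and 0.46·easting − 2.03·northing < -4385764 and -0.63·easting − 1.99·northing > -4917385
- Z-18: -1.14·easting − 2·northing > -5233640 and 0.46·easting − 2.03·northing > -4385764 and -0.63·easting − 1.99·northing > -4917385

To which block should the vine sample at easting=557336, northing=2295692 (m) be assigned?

-1.14·557336 − 2·2295692 = -5226747.040, which is > -5233640
0.46·557336 − 2.03·2295692 = -4403880.200, which is < -4385764
-0.63·557336 − 1.99·2295692 = -4919548.760, which is < -4917385
This sign pattern matches Z-7.

Z-7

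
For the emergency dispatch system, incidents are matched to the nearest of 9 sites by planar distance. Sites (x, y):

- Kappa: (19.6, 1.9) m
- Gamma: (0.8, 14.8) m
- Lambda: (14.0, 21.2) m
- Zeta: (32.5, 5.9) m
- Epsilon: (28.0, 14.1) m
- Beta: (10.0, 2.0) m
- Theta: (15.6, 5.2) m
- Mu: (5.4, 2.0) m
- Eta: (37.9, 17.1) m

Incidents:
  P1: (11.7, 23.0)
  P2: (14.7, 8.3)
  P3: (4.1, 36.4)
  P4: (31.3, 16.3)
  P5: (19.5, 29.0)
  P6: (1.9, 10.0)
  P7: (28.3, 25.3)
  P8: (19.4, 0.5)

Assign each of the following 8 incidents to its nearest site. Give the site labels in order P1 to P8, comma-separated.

P1 → Lambda (d²=8.53)
P2 → Theta (d²=10.42)
P3 → Lambda (d²=329.05)
P4 → Epsilon (d²=15.73)
P5 → Lambda (d²=91.09)
P6 → Gamma (d²=24.25)
P7 → Epsilon (d²=125.53)
P8 → Kappa (d²=2.00)

Lambda, Theta, Lambda, Epsilon, Lambda, Gamma, Epsilon, Kappa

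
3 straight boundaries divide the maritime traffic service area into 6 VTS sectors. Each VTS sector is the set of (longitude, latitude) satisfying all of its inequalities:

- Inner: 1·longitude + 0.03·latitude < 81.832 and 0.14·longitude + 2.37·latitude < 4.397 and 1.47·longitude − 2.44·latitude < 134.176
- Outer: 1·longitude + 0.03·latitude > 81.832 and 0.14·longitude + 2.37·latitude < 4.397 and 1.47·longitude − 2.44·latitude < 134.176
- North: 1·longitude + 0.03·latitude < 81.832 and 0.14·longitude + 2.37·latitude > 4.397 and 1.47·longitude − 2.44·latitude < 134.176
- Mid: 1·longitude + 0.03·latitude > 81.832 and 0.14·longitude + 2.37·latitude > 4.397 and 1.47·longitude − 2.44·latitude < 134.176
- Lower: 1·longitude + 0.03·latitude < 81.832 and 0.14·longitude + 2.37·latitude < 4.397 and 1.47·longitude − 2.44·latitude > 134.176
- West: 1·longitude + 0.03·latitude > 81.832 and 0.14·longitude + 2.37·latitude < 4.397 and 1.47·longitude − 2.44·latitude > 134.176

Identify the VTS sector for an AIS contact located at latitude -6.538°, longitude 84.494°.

West

1·84.494 + 0.03·-6.538 = 84.298, which is > 81.832
0.14·84.494 + 2.37·-6.538 = -3.666, which is < 4.397
1.47·84.494 − 2.44·-6.538 = 140.159, which is > 134.176
This sign pattern matches West.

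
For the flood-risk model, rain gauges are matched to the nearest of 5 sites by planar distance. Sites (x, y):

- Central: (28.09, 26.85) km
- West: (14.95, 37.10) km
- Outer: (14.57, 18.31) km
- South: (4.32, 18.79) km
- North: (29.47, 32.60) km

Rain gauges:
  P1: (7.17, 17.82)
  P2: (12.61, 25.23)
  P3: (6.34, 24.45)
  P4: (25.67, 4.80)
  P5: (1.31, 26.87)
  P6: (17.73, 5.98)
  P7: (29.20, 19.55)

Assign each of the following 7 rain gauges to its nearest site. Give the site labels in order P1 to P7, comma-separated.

South, Outer, South, Outer, South, Outer, Central

P1 → South (d²=9.06)
P2 → Outer (d²=51.73)
P3 → South (d²=36.12)
P4 → Outer (d²=305.73)
P5 → South (d²=74.35)
P6 → Outer (d²=162.01)
P7 → Central (d²=54.52)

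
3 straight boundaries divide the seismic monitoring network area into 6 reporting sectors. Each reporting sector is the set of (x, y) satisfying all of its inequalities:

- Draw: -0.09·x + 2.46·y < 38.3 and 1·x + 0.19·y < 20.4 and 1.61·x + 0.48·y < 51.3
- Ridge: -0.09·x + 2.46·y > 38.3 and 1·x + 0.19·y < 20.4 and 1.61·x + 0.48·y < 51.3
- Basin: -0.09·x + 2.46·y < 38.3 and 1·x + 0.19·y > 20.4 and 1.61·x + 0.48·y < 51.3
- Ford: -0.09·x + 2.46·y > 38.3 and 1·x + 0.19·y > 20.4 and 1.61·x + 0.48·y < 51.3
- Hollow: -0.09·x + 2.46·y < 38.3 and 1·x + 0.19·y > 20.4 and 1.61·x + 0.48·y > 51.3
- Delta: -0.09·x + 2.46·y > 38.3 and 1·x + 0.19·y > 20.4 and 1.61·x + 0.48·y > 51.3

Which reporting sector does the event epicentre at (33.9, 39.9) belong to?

Delta

-0.09·33.9 + 2.46·39.9 = 95.103, which is > 38.3
1·33.9 + 0.19·39.9 = 41.481, which is > 20.4
1.61·33.9 + 0.48·39.9 = 73.731, which is > 51.3
This sign pattern matches Delta.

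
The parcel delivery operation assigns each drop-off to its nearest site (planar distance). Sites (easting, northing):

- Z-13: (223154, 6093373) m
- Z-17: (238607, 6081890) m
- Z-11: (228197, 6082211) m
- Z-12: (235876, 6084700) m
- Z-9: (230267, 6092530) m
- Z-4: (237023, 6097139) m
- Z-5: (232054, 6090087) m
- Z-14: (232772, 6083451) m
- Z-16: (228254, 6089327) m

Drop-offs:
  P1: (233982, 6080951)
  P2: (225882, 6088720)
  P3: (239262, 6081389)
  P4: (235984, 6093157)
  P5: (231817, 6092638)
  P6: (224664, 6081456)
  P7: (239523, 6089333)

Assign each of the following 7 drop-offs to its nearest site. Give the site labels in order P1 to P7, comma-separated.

P1 → Z-14 (d²=7714100.00)
P2 → Z-16 (d²=5994833.00)
P3 → Z-17 (d²=680026.00)
P4 → Z-4 (d²=16935845.00)
P5 → Z-9 (d²=2414164.00)
P6 → Z-11 (d²=13052114.00)
P7 → Z-12 (d²=34765298.00)

Z-14, Z-16, Z-17, Z-4, Z-9, Z-11, Z-12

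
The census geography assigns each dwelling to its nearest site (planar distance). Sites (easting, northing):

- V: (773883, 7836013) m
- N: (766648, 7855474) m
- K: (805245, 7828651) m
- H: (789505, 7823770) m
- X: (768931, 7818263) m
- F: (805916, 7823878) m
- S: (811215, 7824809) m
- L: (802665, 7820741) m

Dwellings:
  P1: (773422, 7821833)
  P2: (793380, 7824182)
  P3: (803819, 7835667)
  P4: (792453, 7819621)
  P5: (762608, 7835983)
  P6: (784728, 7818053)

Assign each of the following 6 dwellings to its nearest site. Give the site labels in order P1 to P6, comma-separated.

X, H, K, H, V, H

P1 → X (d²=32913981.00)
P2 → H (d²=15185369.00)
P3 → K (d²=51257732.00)
P4 → H (d²=25904905.00)
P5 → V (d²=127126525.00)
P6 → H (d²=55503818.00)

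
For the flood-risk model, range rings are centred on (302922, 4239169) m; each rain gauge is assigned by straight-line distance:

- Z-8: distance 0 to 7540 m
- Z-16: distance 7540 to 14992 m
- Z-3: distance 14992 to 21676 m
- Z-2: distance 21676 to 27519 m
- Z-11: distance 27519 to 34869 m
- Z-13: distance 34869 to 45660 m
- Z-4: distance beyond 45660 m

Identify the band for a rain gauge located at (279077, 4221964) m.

Distance = √((279077−302922)² + (4221964−4239169)²) = √(568584025.000 + 296012025.000) = 29404.014 m.
27519 ≤ 29404.014 < 34869 → Z-11.

Z-11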